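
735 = 735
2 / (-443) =-2 / 443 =-0.00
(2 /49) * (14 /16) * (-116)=-29 /7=-4.14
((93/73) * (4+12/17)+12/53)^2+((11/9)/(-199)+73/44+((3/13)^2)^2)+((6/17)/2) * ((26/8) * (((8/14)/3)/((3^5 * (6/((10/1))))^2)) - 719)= -86.52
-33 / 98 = -0.34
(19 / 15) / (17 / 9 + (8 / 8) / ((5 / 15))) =57 / 220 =0.26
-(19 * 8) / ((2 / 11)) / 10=-418 / 5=-83.60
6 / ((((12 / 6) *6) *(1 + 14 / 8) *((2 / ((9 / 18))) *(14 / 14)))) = 1 / 22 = 0.05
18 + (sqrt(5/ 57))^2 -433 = -23650/ 57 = -414.91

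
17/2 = 8.50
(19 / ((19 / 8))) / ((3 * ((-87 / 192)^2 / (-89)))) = -2916352 / 2523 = -1155.91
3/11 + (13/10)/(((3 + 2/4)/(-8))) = -1039/385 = -2.70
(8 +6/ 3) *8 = 80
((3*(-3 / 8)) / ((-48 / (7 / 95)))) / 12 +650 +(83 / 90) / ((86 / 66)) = 816581147 / 1254912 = 650.71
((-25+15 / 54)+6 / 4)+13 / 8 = -21.60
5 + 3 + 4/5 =8.80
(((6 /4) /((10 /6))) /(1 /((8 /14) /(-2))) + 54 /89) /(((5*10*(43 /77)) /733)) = 8780607 /956750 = 9.18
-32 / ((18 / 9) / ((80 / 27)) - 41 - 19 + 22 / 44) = 0.54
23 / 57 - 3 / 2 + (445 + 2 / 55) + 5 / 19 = 146587 / 330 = 444.20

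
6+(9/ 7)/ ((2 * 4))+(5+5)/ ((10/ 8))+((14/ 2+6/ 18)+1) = 3779/ 168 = 22.49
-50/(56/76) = -67.86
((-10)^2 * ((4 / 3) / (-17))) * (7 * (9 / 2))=-4200 / 17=-247.06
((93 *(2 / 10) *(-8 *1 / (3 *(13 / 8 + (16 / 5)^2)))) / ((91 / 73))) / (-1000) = 18104 / 5398575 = 0.00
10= 10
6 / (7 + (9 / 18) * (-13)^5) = -12 / 371279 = -0.00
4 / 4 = 1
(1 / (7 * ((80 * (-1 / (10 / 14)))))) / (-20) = 1 / 15680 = 0.00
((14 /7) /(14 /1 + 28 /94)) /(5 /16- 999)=-47 /335559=-0.00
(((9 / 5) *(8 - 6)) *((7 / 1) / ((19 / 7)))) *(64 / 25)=56448 / 2375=23.77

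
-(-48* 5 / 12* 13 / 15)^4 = -7311616 / 81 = -90266.86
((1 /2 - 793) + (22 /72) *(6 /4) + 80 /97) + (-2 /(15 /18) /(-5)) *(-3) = -46132633 /58200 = -792.66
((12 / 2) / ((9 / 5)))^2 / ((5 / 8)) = 160 / 9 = 17.78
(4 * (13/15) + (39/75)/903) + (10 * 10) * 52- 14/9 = 352299469/67725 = 5201.91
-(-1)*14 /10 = 7 /5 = 1.40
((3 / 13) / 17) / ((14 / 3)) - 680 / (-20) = 34.00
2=2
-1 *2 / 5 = -2 / 5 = -0.40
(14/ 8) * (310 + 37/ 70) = 21737/ 40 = 543.42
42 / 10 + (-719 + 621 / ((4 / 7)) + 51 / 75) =37263 / 100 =372.63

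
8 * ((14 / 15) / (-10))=-56 / 75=-0.75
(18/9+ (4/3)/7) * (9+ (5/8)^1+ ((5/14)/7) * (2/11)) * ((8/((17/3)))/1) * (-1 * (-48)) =91726944/64141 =1430.08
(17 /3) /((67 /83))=1411 /201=7.02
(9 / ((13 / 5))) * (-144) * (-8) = 51840 / 13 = 3987.69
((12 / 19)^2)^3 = 2985984 / 47045881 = 0.06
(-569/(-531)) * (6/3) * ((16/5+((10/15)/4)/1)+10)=228169/7965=28.65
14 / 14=1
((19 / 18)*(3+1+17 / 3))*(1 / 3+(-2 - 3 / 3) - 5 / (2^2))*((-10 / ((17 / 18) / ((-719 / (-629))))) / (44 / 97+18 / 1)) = 26.21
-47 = -47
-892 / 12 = -223 / 3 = -74.33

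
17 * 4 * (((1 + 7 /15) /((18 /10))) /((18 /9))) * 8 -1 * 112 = 2960 /27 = 109.63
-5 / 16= -0.31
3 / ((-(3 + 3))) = -1 / 2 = -0.50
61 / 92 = 0.66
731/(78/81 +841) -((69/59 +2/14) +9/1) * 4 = -379128007/9388729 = -40.38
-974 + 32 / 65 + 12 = -62498 / 65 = -961.51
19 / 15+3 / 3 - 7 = -71 / 15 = -4.73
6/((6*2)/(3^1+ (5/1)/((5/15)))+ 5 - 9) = -9/5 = -1.80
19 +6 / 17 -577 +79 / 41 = -387337 / 697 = -555.72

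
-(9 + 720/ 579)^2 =-3908529/ 37249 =-104.93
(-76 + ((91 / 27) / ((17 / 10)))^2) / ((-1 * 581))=15183656 / 122405661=0.12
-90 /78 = -15 /13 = -1.15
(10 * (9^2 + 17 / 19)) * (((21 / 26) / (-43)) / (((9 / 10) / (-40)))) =21784000 / 31863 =683.68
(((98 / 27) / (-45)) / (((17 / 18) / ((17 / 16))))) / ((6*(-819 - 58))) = 49 / 2841480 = 0.00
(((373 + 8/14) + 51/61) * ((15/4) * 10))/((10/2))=1199040/427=2808.06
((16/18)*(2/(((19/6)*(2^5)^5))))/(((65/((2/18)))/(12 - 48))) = -1/971243520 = -0.00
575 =575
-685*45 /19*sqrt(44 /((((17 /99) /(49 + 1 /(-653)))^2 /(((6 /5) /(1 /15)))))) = -30834124200*sqrt(22) /11101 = -13028093.15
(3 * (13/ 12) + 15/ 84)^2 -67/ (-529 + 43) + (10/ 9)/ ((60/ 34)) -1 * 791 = -778.48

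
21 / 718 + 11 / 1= 7919 / 718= 11.03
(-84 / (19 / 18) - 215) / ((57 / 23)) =-128731 / 1083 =-118.87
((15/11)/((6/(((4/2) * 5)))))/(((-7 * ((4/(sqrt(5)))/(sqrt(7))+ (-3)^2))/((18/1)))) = -20250/31009+ 1800 * sqrt(35)/217063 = -0.60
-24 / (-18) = 4 / 3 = 1.33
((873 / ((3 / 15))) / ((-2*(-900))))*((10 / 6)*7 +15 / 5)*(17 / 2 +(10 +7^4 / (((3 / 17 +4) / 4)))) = 117072307 / 1420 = 82445.29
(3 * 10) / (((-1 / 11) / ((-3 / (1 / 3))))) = 2970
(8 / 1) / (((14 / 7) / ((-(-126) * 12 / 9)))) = 672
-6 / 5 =-1.20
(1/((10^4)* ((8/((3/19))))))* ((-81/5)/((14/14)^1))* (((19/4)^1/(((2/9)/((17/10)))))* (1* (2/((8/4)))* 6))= -111537/16000000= -0.01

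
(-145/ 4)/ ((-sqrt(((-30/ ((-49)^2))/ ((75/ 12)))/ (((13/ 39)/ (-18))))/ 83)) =589715 *sqrt(5)/ 144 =9157.24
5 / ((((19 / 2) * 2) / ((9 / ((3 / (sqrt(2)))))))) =15 * sqrt(2) / 19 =1.12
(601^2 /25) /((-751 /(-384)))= 138701184 /18775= 7387.55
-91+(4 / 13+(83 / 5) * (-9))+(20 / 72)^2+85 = -155.02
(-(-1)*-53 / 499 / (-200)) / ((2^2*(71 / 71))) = 53 / 399200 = 0.00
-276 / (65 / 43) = -11868 / 65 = -182.58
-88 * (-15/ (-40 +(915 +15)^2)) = 66/ 43243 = 0.00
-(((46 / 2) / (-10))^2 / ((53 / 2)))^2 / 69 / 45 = -0.00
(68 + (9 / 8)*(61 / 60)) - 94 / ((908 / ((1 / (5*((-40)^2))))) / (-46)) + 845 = 1660086131 / 1816000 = 914.14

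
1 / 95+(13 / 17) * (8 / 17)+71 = 1959474 / 27455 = 71.37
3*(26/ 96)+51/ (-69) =27/ 368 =0.07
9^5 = 59049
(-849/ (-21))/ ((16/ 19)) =5377/ 112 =48.01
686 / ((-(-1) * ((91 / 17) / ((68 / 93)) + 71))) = 793016 / 90539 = 8.76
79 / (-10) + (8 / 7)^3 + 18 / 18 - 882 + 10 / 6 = -9114271 / 10290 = -885.74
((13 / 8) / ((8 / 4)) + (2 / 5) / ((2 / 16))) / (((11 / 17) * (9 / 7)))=12733 / 2640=4.82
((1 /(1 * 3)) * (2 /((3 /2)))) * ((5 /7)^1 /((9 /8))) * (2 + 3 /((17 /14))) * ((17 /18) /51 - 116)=-38079040 /260253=-146.32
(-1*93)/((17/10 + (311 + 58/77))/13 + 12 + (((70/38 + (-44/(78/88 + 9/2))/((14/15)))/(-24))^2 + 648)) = -4228330621394880/31107541398025219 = -0.14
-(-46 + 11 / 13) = 587 / 13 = 45.15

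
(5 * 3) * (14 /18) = 11.67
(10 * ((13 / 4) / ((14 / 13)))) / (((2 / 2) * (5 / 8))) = 338 / 7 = 48.29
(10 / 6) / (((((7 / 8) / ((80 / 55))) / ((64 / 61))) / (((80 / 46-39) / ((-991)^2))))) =-35102720 / 318285577533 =-0.00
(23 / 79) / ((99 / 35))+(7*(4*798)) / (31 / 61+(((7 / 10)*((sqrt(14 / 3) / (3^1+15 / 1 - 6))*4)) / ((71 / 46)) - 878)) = -15980927921968410695 / 630148827425460201 - 14255947145160*sqrt(42) / 9749137977046501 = -25.37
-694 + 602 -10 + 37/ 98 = -9959/ 98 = -101.62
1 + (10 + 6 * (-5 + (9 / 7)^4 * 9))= 308675 / 2401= 128.56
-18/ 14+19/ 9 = 52/ 63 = 0.83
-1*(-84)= 84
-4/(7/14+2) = -8/5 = -1.60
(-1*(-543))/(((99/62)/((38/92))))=106609/759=140.46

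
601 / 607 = 0.99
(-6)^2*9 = 324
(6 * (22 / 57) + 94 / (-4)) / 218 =-805 / 8284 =-0.10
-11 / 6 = -1.83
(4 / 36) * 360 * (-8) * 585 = -187200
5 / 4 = 1.25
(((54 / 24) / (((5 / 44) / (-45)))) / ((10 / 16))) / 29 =-49.16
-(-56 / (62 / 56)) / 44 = 392 / 341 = 1.15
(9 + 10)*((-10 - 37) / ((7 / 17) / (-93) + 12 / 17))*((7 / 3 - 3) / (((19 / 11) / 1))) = 544918 / 1109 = 491.36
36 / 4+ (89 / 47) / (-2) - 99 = -8549 / 94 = -90.95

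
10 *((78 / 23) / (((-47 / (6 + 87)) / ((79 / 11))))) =-5730660 / 11891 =-481.93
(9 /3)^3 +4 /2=29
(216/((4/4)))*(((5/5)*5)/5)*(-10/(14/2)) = -2160/7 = -308.57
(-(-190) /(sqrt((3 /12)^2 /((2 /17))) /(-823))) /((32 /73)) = -5707505 *sqrt(34) /68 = -489414.52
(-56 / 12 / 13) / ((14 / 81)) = -27 / 13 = -2.08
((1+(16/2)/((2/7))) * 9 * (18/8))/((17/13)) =30537/68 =449.07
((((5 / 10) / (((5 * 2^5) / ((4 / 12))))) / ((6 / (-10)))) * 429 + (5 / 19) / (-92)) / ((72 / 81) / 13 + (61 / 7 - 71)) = 17125563 / 1425137408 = 0.01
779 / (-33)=-779 / 33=-23.61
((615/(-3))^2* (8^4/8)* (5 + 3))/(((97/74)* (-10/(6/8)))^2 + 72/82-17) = 86955585638400/146163419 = 594920.30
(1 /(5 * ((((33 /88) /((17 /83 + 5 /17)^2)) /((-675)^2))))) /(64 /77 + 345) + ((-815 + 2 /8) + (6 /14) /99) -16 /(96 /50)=-31751485176553225 /48987001425516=-648.16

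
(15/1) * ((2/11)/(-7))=-30/77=-0.39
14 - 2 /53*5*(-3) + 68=4376 /53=82.57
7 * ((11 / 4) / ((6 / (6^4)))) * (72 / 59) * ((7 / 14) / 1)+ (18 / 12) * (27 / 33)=3294729 / 1298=2538.31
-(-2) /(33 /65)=3.94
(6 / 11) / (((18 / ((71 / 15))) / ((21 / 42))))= 71 / 990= 0.07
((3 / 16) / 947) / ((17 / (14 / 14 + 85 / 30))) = 0.00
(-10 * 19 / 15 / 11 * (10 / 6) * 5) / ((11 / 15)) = -4750 / 363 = -13.09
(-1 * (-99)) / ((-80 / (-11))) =1089 / 80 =13.61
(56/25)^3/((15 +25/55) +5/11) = 275968/390625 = 0.71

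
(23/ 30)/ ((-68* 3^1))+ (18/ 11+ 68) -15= 3677867/ 67320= 54.63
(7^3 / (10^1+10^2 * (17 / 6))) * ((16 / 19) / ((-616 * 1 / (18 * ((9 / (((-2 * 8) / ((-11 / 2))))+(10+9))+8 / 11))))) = -10627659 / 16184960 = -0.66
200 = 200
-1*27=-27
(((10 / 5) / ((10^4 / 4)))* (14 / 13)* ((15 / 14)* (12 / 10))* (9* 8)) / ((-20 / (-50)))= 324 / 1625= 0.20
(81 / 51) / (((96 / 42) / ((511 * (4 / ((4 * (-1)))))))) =-96579 / 272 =-355.07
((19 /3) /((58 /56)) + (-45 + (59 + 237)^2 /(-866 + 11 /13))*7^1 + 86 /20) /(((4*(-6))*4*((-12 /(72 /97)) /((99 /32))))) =-109085790033 /53995197440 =-2.02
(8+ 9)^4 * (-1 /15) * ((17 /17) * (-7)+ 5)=167042 /15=11136.13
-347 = -347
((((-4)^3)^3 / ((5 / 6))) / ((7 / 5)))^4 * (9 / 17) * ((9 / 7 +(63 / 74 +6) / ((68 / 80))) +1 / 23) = 12671075593794539651504.74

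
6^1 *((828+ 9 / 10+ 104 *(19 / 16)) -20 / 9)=85516 / 15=5701.07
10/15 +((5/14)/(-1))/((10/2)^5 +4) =9733/14602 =0.67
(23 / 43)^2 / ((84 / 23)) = 12167 / 155316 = 0.08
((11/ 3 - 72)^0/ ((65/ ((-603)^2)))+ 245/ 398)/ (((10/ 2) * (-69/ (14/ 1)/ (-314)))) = 13831374382/ 194025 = 71286.56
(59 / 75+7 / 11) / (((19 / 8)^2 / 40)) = 601088 / 59565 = 10.09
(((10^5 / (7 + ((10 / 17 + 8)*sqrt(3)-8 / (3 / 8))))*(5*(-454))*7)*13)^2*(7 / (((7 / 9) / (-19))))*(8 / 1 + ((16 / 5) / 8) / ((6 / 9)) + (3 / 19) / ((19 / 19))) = -10916039294965588492800000000000 / 10029889-6298040674882159257600000000000*sqrt(3) / 10029889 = -2175952867673497622803337.00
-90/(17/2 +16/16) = -180/19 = -9.47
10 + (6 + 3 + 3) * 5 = 70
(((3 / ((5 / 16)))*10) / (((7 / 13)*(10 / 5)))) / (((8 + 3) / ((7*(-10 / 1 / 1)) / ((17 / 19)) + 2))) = -808704 / 1309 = -617.80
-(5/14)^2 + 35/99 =4385/19404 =0.23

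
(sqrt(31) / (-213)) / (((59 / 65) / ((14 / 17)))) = -910*sqrt(31) / 213639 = -0.02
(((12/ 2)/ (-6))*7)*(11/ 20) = -77/ 20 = -3.85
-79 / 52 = -1.52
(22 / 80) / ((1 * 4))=11 / 160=0.07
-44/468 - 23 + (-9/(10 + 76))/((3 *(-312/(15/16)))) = -29743481/1287936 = -23.09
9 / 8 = 1.12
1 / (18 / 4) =2 / 9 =0.22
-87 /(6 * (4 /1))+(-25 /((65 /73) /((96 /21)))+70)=-61.98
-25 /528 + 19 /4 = 2483 /528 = 4.70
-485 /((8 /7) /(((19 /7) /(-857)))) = 9215 /6856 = 1.34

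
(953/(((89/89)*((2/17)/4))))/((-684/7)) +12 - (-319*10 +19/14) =3434245/1197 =2869.04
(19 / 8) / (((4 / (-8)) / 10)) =-95 / 2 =-47.50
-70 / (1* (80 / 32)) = -28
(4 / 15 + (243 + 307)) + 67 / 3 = 2863 / 5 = 572.60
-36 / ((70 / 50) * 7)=-180 / 49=-3.67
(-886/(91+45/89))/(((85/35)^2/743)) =-1435418789/1176808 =-1219.76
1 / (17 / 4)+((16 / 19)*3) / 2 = 484 / 323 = 1.50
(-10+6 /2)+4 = -3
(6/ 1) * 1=6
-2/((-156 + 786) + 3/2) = -4/1263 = -0.00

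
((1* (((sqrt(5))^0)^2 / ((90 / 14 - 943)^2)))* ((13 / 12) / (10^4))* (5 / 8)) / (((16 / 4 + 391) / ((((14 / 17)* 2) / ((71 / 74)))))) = 164983 / 491805631320960000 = 0.00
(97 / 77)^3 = 912673 / 456533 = 2.00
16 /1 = 16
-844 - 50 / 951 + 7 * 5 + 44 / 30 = -3840071 / 4755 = -807.59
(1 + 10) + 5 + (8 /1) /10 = 84 /5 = 16.80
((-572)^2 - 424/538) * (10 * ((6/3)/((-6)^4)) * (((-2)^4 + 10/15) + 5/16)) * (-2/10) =-5977500955/348624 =-17145.98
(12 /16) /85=3 /340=0.01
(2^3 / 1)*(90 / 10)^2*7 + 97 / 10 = 45457 / 10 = 4545.70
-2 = -2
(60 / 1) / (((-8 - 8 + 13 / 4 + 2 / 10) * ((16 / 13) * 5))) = -195 / 251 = -0.78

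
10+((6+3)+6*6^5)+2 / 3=140027 / 3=46675.67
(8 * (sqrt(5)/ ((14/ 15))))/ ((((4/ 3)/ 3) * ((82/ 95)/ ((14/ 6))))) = 4275 * sqrt(5)/ 82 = 116.58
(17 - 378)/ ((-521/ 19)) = 6859/ 521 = 13.17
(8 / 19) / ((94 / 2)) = 8 / 893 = 0.01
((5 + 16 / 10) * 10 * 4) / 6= 44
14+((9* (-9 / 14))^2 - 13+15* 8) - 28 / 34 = 153.65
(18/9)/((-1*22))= -1/11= -0.09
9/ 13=0.69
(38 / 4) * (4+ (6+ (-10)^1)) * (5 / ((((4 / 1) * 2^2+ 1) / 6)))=0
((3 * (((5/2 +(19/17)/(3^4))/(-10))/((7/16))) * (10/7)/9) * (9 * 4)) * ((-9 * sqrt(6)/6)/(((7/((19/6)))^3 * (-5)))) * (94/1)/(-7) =1275307588 * sqrt(6)/347148585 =9.00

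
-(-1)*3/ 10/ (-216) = -0.00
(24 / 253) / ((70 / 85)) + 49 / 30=92899 / 53130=1.75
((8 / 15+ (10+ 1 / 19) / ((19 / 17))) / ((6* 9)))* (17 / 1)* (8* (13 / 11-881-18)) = -11549402608 / 536085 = -21543.98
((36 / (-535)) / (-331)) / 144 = 1 / 708340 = 0.00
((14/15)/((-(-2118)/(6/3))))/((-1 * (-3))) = 14/47655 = 0.00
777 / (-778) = -777 / 778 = -1.00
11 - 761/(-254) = 14.00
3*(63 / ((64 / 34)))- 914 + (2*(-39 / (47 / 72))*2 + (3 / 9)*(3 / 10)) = -7914593 / 7520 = -1052.47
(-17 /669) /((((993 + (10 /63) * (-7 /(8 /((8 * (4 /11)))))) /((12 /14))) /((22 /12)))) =-6171 /153394787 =-0.00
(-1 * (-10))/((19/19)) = 10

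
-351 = -351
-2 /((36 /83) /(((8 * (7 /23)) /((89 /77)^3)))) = -7.27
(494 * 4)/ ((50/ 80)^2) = 5058.56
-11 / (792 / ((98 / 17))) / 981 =-49 / 600372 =-0.00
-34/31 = -1.10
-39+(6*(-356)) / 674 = -14211 / 337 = -42.17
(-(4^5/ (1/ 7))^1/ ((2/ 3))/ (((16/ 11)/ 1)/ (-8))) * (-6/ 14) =-25344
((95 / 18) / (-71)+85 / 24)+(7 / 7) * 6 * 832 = 4995.47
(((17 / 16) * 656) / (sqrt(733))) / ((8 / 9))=6273 * sqrt(733) / 5864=28.96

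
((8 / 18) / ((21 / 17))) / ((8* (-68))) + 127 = 192023 / 1512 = 127.00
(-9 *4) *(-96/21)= 1152/7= 164.57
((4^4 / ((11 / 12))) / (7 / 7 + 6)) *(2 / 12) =512 / 77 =6.65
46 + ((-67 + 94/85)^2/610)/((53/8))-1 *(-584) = 73704523554/116792125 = 631.07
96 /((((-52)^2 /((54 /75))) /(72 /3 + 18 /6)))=2916 /4225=0.69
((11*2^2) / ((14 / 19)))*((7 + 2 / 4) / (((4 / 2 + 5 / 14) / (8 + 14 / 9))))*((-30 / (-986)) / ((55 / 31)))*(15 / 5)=506540 / 5423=93.41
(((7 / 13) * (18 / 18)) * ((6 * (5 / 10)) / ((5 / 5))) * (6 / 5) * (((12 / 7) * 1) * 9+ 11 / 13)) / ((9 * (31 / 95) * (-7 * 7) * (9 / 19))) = -0.46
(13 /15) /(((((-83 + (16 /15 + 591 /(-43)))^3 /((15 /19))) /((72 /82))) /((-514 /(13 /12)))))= 1861984371375 /5721321381727616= 0.00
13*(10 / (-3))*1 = -43.33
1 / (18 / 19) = 19 / 18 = 1.06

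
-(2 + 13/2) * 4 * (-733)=24922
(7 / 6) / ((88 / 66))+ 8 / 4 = 23 / 8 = 2.88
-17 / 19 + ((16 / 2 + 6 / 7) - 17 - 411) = -420.04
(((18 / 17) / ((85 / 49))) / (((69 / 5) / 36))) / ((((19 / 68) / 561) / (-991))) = -1384514208 / 437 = -3168224.73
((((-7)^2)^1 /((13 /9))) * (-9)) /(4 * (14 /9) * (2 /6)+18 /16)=-857304 /8983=-95.44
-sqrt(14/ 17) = -0.91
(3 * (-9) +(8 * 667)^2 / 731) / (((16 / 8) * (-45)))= -28453159 / 65790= -432.48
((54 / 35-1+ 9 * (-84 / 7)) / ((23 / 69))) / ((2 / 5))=-11283 / 14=-805.93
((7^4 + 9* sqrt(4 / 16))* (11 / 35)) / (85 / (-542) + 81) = 14341591 / 1533595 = 9.35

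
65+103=168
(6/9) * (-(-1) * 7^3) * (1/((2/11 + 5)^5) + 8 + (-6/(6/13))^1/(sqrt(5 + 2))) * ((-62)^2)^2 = 48794364871334925472/1805076171- 18825052064 * sqrt(7)/3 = 10429612992.55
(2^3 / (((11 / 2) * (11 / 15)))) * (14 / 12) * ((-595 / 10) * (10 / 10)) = -16660 / 121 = -137.69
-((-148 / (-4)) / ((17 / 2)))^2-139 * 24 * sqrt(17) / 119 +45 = 7529 / 289-3336 * sqrt(17) / 119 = -89.53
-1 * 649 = -649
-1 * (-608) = 608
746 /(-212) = -373 /106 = -3.52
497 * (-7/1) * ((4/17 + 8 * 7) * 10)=-33259240/17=-1956425.88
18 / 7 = 2.57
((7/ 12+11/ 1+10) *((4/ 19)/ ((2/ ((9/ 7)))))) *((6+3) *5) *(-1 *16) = -39960/ 19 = -2103.16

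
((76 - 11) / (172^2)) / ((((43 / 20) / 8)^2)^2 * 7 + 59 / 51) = 10444800000 / 5673123412961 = 0.00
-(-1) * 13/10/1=13/10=1.30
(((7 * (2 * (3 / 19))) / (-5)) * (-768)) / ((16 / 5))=106.11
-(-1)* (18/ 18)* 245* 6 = 1470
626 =626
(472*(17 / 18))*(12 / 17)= 944 / 3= 314.67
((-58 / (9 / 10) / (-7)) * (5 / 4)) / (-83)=-725 / 5229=-0.14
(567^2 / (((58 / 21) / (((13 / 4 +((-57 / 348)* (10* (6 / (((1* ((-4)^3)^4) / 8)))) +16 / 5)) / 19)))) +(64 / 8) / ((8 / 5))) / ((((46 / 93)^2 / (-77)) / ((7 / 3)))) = -29022572.90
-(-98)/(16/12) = 147/2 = 73.50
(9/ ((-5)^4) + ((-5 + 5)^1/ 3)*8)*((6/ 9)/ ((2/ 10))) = 6/ 125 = 0.05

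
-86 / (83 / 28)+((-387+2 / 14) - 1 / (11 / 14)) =-2665954 / 6391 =-417.14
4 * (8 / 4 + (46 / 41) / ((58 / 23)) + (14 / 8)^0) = 16384 / 1189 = 13.78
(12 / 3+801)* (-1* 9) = -7245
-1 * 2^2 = -4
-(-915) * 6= 5490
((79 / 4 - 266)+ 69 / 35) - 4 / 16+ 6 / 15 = -17089 / 70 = -244.13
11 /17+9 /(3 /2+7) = 29 /17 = 1.71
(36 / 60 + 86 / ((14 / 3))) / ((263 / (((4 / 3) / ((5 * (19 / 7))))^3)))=232064 / 3382344375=0.00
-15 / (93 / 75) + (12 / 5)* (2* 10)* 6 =8553 / 31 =275.90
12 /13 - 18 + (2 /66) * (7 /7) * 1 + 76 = 25291 /429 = 58.95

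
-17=-17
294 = 294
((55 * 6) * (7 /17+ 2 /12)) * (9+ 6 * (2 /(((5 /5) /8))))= 340725 /17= 20042.65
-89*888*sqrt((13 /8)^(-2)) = -632256 /13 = -48635.08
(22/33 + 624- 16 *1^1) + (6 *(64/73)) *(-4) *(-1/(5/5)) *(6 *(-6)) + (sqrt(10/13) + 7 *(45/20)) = -116563/876 + sqrt(130)/13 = -132.19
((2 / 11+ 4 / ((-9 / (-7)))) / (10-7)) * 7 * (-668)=-1524376 / 297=-5132.58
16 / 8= 2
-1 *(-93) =93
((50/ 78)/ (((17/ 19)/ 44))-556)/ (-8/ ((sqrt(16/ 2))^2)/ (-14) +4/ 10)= -24340960/ 21879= -1112.53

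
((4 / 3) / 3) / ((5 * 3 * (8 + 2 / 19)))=0.00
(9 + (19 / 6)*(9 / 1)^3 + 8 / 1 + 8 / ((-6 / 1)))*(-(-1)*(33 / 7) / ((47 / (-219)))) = -33593505 / 658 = -51053.96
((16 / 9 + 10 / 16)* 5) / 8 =865 / 576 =1.50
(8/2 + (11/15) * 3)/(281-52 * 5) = 31/105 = 0.30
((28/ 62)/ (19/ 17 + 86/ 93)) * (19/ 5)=13566/ 16145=0.84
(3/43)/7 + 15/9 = 1514/903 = 1.68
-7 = -7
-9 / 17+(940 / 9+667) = 770.92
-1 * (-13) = 13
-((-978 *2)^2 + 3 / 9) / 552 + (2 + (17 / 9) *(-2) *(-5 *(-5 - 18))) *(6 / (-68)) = -194048561 / 28152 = -6892.89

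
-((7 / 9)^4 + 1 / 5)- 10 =-346616 / 32805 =-10.57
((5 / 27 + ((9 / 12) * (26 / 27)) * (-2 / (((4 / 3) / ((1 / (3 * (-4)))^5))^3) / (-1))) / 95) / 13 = 60867245726760947 / 405923661751768842240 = 0.00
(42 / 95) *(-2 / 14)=-6 / 95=-0.06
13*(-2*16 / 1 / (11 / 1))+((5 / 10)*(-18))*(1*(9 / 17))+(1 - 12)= -10020 / 187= -53.58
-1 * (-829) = 829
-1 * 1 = -1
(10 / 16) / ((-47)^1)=-5 / 376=-0.01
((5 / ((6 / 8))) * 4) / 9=80 / 27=2.96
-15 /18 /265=-0.00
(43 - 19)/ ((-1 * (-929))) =24/ 929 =0.03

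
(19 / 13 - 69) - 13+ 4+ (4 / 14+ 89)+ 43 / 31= 39873 / 2821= 14.13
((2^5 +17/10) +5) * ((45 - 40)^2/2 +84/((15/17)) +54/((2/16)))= 2088639/100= 20886.39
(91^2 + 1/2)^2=274332969/4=68583242.25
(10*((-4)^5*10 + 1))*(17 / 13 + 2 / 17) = -145940.50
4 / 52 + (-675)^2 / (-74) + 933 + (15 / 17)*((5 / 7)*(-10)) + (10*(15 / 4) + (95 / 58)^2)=-999371310965 / 192551996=-5190.14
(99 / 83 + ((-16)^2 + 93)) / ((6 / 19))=276127 / 249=1108.94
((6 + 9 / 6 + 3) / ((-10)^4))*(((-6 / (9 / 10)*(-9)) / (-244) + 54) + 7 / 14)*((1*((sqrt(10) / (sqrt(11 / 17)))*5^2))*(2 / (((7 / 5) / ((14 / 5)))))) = 138999*sqrt(1870) / 268400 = 22.39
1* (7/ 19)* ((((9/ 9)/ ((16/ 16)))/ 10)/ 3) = 7/ 570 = 0.01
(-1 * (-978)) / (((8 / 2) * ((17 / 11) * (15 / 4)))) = 3586 / 85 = 42.19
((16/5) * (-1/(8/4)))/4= -2/5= -0.40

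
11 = 11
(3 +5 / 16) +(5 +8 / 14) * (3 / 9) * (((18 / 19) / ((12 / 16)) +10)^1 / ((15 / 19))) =50077 / 1680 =29.81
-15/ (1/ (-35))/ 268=525/ 268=1.96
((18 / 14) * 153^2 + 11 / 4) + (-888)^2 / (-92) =13864615 / 644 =21528.91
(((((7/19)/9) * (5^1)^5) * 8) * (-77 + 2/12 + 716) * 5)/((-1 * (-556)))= 419453125/71307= 5882.36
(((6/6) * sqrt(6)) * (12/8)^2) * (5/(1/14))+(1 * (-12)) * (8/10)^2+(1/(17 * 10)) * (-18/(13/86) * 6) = -65652/5525+315 * sqrt(6)/2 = 373.91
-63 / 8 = -7.88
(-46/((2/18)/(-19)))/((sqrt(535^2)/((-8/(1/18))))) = -1132704/535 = -2117.20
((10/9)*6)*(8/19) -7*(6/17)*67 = -157678/969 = -162.72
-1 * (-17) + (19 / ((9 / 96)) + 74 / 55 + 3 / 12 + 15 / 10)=147023 / 660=222.76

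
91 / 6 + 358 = 2239 / 6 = 373.17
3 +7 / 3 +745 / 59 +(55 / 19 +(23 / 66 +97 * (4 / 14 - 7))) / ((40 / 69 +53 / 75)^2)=-952885236561781 / 2550129249822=-373.66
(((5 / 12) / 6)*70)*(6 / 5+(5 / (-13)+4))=10955 / 468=23.41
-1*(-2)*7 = 14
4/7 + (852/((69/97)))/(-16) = -47841/644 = -74.29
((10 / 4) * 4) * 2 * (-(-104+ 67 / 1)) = 740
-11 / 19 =-0.58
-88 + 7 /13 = -1137 /13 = -87.46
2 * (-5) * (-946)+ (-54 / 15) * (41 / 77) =3641362 / 385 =9458.08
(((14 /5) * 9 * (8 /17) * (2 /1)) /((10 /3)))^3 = 27653197824 /76765625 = 360.23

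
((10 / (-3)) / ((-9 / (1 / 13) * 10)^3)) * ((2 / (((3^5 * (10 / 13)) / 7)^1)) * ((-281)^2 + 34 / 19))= 10502051 / 853228525500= 0.00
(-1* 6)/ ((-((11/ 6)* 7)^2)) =216/ 5929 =0.04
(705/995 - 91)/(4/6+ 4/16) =-215616/2189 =-98.50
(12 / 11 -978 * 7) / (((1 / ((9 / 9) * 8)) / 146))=-7994853.82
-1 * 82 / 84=-0.98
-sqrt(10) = -3.16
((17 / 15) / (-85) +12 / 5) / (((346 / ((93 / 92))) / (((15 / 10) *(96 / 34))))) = 49941 / 1691075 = 0.03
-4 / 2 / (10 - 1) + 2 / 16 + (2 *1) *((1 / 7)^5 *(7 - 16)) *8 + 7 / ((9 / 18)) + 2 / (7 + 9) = 8482351 / 605052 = 14.02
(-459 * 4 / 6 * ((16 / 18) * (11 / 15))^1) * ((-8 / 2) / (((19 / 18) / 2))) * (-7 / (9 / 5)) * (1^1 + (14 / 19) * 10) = -17760512 / 361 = -49198.09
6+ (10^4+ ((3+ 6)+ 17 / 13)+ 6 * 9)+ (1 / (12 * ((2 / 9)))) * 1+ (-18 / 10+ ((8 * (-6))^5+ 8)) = -132492823381 / 520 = -254793891.12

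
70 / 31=2.26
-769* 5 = -3845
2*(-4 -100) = -208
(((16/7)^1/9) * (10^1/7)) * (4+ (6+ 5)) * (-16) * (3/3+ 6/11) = -217600/1617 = -134.57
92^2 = 8464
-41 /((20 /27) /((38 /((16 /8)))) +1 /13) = -353.72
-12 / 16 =-3 / 4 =-0.75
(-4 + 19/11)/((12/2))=-25/66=-0.38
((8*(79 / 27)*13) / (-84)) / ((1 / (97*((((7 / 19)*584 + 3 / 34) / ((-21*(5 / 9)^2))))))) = 13851922331 / 1187025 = 11669.44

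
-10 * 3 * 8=-240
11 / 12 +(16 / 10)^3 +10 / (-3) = 2519 / 1500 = 1.68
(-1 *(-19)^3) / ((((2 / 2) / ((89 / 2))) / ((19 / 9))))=11598569 / 18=644364.94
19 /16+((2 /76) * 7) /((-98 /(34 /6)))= 7513 /6384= 1.18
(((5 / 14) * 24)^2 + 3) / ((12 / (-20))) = -6245 / 49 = -127.45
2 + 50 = 52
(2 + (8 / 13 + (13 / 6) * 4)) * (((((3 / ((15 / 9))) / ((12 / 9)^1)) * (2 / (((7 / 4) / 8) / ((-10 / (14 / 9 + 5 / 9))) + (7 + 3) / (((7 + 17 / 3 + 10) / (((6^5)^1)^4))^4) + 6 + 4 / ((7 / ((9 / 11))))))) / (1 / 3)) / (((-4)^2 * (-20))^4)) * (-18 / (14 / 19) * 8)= -419936321673 / 1669058681778121973582946434815285184810607985237578731781526046080027648000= -0.00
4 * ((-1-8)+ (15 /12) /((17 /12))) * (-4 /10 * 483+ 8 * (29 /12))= 479872 /85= 5645.55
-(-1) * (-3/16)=-3/16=-0.19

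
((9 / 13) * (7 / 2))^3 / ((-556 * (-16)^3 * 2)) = 250047 / 80054321152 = 0.00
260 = 260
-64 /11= -5.82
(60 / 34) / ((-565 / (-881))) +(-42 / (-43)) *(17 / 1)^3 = 396617964 / 82603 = 4801.50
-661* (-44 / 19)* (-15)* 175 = -76345500 / 19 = -4018184.21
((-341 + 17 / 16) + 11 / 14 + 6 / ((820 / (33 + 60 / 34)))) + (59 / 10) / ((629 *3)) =-14682771043 / 43325520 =-338.89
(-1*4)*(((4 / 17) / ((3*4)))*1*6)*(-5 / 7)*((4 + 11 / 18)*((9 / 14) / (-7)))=-830 / 5831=-0.14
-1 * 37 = -37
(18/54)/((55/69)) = 0.42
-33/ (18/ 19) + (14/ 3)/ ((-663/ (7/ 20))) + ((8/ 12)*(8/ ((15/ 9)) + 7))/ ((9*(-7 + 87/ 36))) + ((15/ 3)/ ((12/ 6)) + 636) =660169831/ 1093950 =603.47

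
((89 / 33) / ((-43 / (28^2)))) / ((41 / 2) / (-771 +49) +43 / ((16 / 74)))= -0.25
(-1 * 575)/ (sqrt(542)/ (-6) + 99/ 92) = 47133900/ 1058663 + 7300200 * sqrt(542)/ 1058663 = 205.06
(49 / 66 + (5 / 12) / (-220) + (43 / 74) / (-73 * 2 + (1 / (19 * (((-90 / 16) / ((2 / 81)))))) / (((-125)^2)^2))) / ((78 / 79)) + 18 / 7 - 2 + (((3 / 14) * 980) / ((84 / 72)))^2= 426584433773247370622889689 / 13165650896836022833248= 32401.32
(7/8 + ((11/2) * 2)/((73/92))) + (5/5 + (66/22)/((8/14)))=20.99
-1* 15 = -15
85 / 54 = 1.57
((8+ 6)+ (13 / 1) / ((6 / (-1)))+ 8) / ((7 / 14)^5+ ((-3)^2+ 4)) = 1904 / 1251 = 1.52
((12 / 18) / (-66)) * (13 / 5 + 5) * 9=-38 / 55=-0.69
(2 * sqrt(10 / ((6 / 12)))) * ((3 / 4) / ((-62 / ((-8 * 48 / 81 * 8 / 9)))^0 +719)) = 0.01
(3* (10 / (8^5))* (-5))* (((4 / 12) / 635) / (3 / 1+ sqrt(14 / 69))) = -1035 / 1263026176+ 5* sqrt(966) / 1263026176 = -0.00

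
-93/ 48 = -31/ 16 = -1.94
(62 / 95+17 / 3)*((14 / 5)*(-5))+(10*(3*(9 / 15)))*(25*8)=1000786 / 285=3511.53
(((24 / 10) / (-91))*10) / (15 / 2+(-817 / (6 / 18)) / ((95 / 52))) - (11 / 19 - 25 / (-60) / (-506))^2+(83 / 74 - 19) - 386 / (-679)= -17.64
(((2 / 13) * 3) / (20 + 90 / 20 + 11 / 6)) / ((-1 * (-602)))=9 / 309127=0.00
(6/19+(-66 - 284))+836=9240/19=486.32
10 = 10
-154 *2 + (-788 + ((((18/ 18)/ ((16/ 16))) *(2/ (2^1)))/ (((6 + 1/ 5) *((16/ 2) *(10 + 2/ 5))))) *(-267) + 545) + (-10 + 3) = -7202643/ 12896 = -558.52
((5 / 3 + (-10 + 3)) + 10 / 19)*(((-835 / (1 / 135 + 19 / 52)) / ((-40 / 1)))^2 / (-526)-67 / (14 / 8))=611441368760471 / 2874723510372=212.70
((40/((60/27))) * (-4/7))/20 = -18/35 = -0.51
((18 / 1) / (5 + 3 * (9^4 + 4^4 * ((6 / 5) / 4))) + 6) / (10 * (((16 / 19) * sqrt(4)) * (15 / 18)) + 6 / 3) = 17032797 / 45513544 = 0.37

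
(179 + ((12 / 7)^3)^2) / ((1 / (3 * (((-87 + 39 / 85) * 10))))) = -1061256961080 / 2000033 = -530619.73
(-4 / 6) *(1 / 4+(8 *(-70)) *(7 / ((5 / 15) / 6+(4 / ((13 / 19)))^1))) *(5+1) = 3667739 / 1381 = 2655.86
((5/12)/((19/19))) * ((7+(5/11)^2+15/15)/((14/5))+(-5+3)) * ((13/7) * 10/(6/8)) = 512525/53361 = 9.60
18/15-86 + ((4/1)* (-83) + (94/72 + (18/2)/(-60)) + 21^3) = 398041/45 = 8845.36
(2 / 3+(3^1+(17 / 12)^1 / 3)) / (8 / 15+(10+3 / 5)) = 745 / 2004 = 0.37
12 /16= 3 /4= 0.75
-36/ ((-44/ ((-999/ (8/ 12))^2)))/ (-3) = -26946027/ 44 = -612409.70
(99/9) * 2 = 22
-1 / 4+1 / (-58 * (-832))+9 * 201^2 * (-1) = -17546327967 / 48256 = -363609.25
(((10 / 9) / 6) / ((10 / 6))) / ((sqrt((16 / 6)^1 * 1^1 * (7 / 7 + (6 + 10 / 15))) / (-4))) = -sqrt(46) / 69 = -0.10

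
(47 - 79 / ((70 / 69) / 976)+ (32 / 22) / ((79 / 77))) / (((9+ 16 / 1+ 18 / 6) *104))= -210013077 / 8051680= -26.08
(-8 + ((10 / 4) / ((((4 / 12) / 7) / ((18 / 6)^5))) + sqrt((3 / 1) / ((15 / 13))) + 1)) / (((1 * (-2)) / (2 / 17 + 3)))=-1351553 / 68-53 * sqrt(65) / 170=-19878.29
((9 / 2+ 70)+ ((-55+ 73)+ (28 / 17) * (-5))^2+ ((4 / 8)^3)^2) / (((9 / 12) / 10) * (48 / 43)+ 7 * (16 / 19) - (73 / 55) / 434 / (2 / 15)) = 30635605683375 / 1074093427984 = 28.52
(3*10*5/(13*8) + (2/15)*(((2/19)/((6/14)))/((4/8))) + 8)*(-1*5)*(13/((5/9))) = -422717/380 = -1112.41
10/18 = 5/9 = 0.56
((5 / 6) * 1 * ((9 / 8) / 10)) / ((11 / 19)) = 57 / 352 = 0.16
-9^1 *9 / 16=-81 / 16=-5.06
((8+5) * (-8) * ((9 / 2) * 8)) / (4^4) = -117 / 8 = -14.62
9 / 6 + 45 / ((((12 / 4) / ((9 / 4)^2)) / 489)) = 37134.94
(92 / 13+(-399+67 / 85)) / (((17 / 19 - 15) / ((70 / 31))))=28741566 / 459017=62.62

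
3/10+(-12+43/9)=-623/90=-6.92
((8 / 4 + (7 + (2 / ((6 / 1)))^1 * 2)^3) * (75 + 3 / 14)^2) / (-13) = -38606139 / 196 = -196970.10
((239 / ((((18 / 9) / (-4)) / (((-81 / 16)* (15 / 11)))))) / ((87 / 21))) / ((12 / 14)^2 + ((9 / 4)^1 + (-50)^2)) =19920411 / 62598646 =0.32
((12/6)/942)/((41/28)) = 28/19311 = 0.00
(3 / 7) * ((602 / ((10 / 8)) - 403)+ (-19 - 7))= 789 / 35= 22.54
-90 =-90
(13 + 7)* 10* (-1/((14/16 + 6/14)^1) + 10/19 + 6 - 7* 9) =-15878600/1387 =-11448.16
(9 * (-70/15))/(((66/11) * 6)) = -7/6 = -1.17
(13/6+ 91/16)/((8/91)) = 34307/384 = 89.34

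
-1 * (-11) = 11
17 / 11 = 1.55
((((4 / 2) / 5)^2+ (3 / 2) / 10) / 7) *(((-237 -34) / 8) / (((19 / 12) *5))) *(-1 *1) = 25203 / 133000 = 0.19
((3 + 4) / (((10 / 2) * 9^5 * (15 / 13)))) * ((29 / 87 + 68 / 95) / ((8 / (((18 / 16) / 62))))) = 27209 / 556477776000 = 0.00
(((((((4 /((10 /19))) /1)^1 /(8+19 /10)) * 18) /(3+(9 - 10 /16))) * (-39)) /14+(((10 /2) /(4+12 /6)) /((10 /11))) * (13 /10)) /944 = -141803 /61057920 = -0.00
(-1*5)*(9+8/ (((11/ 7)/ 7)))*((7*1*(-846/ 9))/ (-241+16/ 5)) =-8076950/ 13079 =-617.55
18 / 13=1.38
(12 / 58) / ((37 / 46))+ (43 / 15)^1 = 50279 / 16095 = 3.12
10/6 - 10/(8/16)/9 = -5/9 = -0.56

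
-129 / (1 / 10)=-1290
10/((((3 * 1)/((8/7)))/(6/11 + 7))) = 28.74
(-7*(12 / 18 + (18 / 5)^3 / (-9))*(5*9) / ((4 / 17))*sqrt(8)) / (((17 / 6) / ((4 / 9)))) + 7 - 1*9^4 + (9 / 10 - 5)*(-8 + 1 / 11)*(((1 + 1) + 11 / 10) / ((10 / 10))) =-7098823 / 1100 + 47432*sqrt(2) / 25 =-3770.32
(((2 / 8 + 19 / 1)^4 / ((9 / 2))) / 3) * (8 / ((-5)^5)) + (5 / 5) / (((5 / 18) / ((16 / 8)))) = -18.84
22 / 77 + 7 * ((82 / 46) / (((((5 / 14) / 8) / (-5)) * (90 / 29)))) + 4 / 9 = -3257326 / 7245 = -449.60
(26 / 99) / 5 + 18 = 8936 / 495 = 18.05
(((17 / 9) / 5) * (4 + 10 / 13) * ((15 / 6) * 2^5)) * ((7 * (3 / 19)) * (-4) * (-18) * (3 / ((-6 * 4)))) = -354144 / 247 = -1433.78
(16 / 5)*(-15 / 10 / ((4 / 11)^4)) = -43923 / 160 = -274.52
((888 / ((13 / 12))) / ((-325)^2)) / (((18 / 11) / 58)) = 0.28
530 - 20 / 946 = 250680 / 473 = 529.98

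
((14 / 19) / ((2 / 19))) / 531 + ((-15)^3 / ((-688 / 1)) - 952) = -345995315 / 365328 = -947.08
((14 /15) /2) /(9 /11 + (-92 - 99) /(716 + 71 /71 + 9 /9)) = 7898 /9345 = 0.85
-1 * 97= -97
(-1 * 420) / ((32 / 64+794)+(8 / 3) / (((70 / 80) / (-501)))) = 5880 / 10253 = 0.57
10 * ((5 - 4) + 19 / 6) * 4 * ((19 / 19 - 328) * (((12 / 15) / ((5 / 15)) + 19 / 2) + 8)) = -1084550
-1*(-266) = 266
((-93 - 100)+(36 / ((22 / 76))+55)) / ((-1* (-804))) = -25 / 1474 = -0.02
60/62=0.97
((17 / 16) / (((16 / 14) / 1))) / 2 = 119 / 256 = 0.46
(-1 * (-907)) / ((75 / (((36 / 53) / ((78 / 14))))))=25396 / 17225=1.47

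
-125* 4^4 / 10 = -3200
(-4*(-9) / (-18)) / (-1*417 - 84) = 2 / 501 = 0.00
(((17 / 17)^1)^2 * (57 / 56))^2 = 3249 / 3136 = 1.04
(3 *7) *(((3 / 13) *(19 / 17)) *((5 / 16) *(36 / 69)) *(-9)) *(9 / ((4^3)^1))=-1454355 / 1301248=-1.12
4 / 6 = 2 / 3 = 0.67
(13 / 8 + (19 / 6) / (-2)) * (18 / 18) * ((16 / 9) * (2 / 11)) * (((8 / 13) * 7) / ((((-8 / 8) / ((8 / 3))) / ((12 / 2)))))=-3584 / 3861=-0.93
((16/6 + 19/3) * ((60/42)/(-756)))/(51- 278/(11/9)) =55/570654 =0.00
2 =2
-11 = -11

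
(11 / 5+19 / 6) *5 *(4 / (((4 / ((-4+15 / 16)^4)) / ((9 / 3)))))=928132961 / 131072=7081.09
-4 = -4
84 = 84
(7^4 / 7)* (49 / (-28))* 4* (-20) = 48020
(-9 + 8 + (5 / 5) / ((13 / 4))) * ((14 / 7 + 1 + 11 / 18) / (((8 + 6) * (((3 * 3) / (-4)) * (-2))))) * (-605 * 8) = 12100 / 63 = 192.06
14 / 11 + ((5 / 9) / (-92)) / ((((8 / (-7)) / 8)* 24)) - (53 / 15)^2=-61260167 / 5464800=-11.21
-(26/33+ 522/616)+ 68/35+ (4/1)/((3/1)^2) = 1489/1980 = 0.75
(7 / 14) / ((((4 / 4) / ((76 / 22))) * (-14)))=-19 / 154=-0.12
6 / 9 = 2 / 3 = 0.67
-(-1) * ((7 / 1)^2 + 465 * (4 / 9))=767 / 3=255.67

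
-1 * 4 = -4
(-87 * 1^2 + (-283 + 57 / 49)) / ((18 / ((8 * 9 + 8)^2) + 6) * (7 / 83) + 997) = -4800188800 / 12981945487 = -0.37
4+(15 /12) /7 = 117 /28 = 4.18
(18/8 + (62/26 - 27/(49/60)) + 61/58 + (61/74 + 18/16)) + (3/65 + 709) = 18690214363/27340040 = 683.62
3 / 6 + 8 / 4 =5 / 2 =2.50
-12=-12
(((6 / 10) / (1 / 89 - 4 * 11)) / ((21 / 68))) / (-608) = 1513 / 20827800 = 0.00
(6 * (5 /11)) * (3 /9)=10 /11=0.91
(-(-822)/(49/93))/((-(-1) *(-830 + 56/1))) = -4247/2107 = -2.02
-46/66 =-23/33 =-0.70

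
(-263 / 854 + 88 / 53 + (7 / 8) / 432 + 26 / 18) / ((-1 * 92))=-0.03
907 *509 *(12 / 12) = 461663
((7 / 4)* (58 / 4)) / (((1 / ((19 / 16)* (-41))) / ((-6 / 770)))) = 67773 / 7040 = 9.63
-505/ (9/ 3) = -505/ 3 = -168.33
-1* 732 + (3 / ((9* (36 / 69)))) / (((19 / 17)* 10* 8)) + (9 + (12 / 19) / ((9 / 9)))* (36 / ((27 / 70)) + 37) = 523.32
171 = 171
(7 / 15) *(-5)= -7 / 3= -2.33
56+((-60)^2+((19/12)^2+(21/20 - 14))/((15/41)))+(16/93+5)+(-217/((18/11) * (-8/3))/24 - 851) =7455861383/2678400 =2783.70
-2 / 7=-0.29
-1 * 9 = -9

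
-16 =-16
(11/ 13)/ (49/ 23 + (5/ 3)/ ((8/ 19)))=6072/ 43693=0.14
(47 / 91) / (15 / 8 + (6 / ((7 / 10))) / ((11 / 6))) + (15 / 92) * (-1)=-406313 / 4825860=-0.08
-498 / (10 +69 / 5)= -2490 / 119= -20.92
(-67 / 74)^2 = 4489 / 5476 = 0.82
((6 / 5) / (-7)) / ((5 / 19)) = -114 / 175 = -0.65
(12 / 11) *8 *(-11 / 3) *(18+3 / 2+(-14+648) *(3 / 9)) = -22160 / 3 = -7386.67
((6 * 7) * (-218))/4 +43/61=-139586/61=-2288.30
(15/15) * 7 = 7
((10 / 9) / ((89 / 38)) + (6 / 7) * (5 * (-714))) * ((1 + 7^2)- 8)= -34309520 / 267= -128500.07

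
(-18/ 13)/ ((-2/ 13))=9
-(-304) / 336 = 19 / 21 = 0.90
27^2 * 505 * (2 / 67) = 736290 / 67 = 10989.40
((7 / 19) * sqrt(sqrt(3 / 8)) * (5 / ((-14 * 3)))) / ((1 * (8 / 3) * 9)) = -5 * 6^(1 / 4) / 5472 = -0.00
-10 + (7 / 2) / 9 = -173 / 18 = -9.61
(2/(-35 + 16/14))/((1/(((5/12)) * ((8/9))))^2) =-0.01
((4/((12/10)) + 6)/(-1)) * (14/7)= -56/3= -18.67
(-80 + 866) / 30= 131 / 5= 26.20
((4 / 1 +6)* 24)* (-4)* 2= -1920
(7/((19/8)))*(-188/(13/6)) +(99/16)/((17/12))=-4222065/16796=-251.37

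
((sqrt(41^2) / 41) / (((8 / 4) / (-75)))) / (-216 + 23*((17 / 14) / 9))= 189 / 1073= 0.18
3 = 3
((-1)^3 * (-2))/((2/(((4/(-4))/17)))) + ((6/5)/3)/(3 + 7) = -8/425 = -0.02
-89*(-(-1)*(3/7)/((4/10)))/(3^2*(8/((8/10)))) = -1.06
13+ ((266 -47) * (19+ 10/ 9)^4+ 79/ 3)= 78349753855/ 2187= 35825218.96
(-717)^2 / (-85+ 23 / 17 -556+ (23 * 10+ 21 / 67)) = -585547371 / 466231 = -1255.92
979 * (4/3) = 3916/3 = 1305.33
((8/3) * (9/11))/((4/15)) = 90/11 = 8.18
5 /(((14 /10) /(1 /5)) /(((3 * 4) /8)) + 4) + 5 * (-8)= -1025 /26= -39.42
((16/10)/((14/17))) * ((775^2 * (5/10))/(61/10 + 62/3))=21798.17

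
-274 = -274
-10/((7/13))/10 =-13/7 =-1.86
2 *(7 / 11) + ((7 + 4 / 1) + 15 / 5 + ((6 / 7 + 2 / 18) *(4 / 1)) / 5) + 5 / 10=114673 / 6930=16.55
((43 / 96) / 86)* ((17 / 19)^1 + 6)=131 / 3648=0.04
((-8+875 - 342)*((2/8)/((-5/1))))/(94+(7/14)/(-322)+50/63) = -30429/109883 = -0.28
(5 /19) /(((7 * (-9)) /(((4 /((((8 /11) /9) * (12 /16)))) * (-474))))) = 17380 /133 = 130.68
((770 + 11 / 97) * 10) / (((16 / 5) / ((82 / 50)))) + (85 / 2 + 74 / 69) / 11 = 2326953463 / 588984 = 3950.79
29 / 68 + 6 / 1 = 437 / 68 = 6.43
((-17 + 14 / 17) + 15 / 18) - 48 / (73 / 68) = -447173 / 7446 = -60.06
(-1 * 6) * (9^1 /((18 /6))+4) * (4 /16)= -21 /2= -10.50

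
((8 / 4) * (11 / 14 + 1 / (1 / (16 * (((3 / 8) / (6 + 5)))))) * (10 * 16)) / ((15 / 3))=6560 / 77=85.19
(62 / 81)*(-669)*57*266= -69876604 / 9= -7764067.11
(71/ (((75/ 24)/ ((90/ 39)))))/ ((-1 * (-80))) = 0.66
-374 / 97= -3.86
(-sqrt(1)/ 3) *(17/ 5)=-17/ 15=-1.13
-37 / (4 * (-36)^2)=-37 / 5184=-0.01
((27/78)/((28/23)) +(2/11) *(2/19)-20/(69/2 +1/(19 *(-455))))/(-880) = 5014127115/15973605904256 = 0.00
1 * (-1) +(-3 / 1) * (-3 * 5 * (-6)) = -271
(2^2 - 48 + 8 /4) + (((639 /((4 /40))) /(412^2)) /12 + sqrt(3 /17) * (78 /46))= -14257431 /339488 + 39 * sqrt(51) /391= -41.28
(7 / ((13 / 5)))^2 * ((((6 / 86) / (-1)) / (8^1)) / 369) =-1225 / 7150728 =-0.00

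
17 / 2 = 8.50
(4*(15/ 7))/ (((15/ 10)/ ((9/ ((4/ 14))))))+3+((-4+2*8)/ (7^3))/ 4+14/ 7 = 63458/ 343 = 185.01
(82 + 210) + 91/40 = 11771/40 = 294.28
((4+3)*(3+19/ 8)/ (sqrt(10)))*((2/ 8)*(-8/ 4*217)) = -65317*sqrt(10)/ 160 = -1290.94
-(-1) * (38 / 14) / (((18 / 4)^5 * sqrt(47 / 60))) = 1216 * sqrt(705) / 19427121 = 0.00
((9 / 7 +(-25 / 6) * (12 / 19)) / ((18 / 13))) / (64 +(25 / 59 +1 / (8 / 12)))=-137293 / 9311463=-0.01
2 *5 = 10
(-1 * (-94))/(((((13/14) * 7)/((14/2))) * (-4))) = -329/13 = -25.31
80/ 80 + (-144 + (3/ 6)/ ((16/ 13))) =-4563/ 32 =-142.59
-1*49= -49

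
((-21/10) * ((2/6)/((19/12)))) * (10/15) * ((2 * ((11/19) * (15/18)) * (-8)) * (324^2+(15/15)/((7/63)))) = 86227680/361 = 238857.84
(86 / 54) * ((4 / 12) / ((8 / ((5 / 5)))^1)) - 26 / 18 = -893 / 648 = -1.38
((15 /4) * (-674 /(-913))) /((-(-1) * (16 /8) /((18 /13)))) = 45495 /23738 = 1.92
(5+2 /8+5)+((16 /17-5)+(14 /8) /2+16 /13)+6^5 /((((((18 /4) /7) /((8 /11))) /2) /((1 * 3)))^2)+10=358299.82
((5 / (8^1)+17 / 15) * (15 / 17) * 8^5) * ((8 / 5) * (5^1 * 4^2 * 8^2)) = 7079985152 / 17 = 416469714.82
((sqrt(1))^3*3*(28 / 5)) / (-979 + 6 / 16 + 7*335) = 672 / 54655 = 0.01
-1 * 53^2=-2809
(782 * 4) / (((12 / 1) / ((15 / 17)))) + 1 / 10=2301 / 10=230.10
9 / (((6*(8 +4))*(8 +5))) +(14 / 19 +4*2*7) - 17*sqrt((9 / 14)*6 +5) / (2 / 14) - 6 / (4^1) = 109167 / 1976 - 17*sqrt(434) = -298.91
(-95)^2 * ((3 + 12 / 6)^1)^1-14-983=44128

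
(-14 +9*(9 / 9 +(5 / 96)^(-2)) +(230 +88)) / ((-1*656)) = -90769 / 16400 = -5.53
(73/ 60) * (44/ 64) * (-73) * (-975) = 3810235/ 64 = 59534.92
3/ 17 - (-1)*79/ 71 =1556/ 1207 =1.29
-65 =-65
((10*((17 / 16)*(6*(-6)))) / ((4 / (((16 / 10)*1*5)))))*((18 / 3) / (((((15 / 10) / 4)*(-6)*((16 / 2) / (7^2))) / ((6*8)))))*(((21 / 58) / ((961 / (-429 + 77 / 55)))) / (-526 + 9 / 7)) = 18849617136 / 102362837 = 184.15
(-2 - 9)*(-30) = 330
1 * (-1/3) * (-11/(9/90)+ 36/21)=36.10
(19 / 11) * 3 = 57 / 11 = 5.18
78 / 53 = 1.47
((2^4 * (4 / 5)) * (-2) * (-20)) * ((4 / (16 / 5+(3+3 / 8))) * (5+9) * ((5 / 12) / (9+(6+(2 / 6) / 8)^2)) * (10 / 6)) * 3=199.66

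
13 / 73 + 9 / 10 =787 / 730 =1.08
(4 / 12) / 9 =1 / 27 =0.04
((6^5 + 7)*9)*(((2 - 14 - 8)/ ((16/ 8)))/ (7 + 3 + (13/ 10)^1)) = -7004700/ 113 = -61988.50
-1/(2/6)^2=-9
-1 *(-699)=699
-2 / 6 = -0.33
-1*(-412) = 412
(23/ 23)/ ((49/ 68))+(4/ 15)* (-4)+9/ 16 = 10391/ 11760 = 0.88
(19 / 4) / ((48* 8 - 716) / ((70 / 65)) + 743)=133 / 12172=0.01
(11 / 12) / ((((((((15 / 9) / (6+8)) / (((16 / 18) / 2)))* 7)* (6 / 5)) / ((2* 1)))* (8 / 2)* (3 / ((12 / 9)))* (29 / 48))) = 352 / 2349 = 0.15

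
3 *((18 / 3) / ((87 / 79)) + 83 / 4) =9117 / 116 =78.59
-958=-958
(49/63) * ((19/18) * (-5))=-4.10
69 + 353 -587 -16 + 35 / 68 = -12273 / 68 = -180.49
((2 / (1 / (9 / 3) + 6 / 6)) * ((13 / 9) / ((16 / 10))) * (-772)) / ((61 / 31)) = -531.28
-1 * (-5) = 5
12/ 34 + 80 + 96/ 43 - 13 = 50867/ 731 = 69.59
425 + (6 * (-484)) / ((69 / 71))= -58953 / 23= -2563.17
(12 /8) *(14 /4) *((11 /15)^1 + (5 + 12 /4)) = 917 /20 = 45.85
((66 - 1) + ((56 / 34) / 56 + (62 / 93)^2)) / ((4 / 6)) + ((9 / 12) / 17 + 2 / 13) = 65245 / 663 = 98.41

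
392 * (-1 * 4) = -1568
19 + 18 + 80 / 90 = 37.89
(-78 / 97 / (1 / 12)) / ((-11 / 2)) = 1872 / 1067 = 1.75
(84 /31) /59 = 84 /1829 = 0.05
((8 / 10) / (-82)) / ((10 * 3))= -1 / 3075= -0.00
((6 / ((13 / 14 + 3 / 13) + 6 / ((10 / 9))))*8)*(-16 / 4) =-174720 / 5969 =-29.27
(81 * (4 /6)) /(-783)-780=-780.07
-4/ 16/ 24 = -1/ 96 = -0.01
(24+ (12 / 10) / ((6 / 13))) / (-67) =-133 / 335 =-0.40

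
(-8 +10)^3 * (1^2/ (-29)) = -8/ 29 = -0.28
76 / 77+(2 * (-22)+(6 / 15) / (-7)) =-16582 / 385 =-43.07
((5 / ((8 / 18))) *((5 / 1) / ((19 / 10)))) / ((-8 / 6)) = -3375 / 152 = -22.20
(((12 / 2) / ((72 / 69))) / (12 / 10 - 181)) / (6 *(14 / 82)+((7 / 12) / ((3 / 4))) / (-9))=-0.03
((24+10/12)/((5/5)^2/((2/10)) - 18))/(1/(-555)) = 27565/26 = 1060.19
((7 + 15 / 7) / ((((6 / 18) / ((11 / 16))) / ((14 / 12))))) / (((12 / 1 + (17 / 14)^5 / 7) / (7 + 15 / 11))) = 692717312 / 46597073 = 14.87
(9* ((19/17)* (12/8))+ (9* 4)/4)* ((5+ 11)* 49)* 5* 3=4815720/17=283277.65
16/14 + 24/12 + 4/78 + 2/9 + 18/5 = 28732/4095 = 7.02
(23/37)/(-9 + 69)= 23/2220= 0.01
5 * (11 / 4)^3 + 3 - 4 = 6591 / 64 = 102.98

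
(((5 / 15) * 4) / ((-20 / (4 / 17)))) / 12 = -1 / 765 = -0.00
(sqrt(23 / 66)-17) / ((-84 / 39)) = 221 / 28-13 * sqrt(1518) / 1848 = 7.62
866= 866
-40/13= -3.08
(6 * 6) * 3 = 108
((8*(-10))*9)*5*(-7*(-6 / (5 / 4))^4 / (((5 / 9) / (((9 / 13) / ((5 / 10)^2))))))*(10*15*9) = 5851190919168 / 65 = 90018321833.35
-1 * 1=-1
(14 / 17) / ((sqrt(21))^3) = 2* sqrt(21) / 1071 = 0.01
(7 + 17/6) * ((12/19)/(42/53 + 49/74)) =462796/108395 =4.27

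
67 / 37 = 1.81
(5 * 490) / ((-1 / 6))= -14700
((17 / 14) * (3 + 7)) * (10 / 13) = 850 / 91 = 9.34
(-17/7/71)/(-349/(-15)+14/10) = -51/36778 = -0.00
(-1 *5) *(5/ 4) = -25/ 4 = -6.25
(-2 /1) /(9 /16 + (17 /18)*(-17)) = 288 /2231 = 0.13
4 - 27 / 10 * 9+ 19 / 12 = -1123 / 60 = -18.72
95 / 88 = 1.08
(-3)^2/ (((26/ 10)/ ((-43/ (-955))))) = 387/ 2483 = 0.16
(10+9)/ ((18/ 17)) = 323/ 18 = 17.94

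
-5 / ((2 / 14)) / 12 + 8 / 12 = -2.25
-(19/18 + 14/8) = -101/36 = -2.81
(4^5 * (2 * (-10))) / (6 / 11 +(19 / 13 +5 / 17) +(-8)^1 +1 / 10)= 497868800 / 136109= 3657.87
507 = 507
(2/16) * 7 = 7/8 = 0.88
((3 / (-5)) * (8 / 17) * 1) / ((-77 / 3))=72 / 6545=0.01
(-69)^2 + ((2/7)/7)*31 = 233351/49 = 4762.27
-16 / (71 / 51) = -816 / 71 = -11.49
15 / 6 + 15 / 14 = 25 / 7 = 3.57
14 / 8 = 7 / 4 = 1.75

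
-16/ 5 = -3.20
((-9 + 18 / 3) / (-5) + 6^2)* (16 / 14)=41.83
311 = 311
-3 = -3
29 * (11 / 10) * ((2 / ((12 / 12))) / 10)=319 / 50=6.38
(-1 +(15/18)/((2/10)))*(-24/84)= -0.90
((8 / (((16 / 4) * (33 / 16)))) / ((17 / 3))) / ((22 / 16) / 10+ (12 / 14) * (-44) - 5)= -17920 / 4458641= -0.00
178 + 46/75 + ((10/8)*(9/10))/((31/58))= 1680679/9300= 180.72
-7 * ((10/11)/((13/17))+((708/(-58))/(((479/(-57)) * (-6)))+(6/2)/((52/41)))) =-184217369/7945652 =-23.18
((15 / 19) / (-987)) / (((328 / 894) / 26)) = -29055 / 512582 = -0.06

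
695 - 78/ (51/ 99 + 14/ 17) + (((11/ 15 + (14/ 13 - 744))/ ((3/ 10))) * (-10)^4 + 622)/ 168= -154596117361/ 1054404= -146619.43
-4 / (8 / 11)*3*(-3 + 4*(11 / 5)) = -957 / 10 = -95.70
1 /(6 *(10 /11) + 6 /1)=11 /126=0.09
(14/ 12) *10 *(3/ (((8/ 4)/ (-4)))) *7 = -490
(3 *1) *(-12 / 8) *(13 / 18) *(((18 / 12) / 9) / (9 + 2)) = -13 / 264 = -0.05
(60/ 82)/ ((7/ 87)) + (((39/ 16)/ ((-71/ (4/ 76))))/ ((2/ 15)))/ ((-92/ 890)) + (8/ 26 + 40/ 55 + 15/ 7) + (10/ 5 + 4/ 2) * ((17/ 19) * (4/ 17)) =1079426323125/ 81496262848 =13.25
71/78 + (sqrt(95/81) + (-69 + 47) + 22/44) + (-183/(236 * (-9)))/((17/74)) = -527159/26078 + sqrt(95)/9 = -19.13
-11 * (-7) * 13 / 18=1001 / 18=55.61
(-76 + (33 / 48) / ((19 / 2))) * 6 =-34623 / 76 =-455.57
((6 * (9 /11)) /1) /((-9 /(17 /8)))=-51 /44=-1.16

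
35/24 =1.46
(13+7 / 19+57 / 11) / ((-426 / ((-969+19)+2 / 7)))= 4295716 / 103873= 41.36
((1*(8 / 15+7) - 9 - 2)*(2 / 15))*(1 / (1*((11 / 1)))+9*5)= -51584 / 2475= -20.84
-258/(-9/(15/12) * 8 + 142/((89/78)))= -19135/4958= -3.86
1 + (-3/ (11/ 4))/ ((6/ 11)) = -1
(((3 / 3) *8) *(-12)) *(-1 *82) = 7872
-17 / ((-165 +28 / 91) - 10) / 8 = 221 / 18168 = 0.01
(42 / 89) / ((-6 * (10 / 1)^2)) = -7 / 8900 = -0.00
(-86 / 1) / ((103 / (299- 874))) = 49450 / 103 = 480.10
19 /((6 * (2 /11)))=17.42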